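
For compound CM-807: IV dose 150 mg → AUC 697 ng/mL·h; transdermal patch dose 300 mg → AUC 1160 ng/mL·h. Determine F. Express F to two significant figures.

F = (AUC_ev / D_ev) / (AUC_iv / D_iv)
  = (1160/300) / (697/150)
  = 3.86667 / 4.64667 = 0.8321

F = 0.83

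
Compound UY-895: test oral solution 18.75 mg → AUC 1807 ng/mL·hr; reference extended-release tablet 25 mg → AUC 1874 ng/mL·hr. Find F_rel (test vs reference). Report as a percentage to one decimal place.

F_rel = 128.6%

F_rel = (AUC_test/D_test) / (AUC_ref/D_ref)
      = (1807/18.75) / (1874/25)
      = 96.3733 / 74.96 = 1.2857 = 128.57%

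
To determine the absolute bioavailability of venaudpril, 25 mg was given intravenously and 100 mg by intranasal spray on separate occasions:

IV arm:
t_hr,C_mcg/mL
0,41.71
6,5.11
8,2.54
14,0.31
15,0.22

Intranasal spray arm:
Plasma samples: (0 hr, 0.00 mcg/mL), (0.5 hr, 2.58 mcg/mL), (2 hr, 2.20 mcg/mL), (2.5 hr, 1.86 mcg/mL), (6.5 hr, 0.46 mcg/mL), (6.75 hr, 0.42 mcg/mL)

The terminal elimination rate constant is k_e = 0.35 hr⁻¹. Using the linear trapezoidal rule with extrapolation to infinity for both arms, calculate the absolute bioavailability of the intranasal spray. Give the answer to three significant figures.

Trapezoidal AUC_0→15 (IV):
  [0→6]: (41.71+5.11)/2 × 6 = 140.46
  [6→8]: (5.11+2.54)/2 × 2 = 7.65
  [8→14]: (2.54+0.31)/2 × 6 = 8.55
  [14→15]: (0.31+0.22)/2 × 1 = 0.265
  Sum = 156.925 mcg/mL·hr
IV tail: 0.22/0.35 = 0.629; AUC_iv,0→∞ = 156.925 + 0.629 = 157.554 mcg/mL·hr
Trapezoidal AUC_0→6.75 (intranasal spray):
  [0→0.5]: (0.00+2.58)/2 × 0.5 = 0.645
  [0.5→2]: (2.58+2.20)/2 × 1.5 = 3.585
  [2→2.5]: (2.20+1.86)/2 × 0.5 = 1.015
  [2.5→6.5]: (1.86+0.46)/2 × 4 = 4.64
  [6.5→6.75]: (0.46+0.42)/2 × 0.25 = 0.11
  Sum = 9.995 mcg/mL·hr
intranasal spray tail: 0.42/0.35 = 1.200; AUC_ev,0→∞ = 9.995 + 1.200 = 11.195 mcg/mL·hr
F = (AUC_ev/D_ev)/(AUC_iv/D_iv) = (11.195/100)/(157.554/25) = 0.11195/6.30216 = 0.0178

F = 0.0178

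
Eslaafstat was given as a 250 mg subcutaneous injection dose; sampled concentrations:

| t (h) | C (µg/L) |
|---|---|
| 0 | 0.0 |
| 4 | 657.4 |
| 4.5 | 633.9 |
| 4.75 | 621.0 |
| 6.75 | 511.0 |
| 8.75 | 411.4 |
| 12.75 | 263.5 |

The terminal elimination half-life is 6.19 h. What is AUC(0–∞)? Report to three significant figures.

AUC = 7550 µg/L·h

Trapezoidal AUC_0→12.75:
  [0→4]: (0.0+657.4)/2 × 4 = 1314.8
  [4→4.5]: (657.4+633.9)/2 × 0.5 = 322.825
  [4.5→4.75]: (633.9+621.0)/2 × 0.25 = 156.8625
  [4.75→6.75]: (621.0+511.0)/2 × 2 = 1132.0
  [6.75→8.75]: (511.0+411.4)/2 × 2 = 922.4
  [8.75→12.75]: (411.4+263.5)/2 × 4 = 1349.8
  Sum = 5198.6875 µg/L·h
k_e = ln2 / t½ = 0.693147 / 6.19 = 0.1120 h^-1
Extrapolated tail: C_last / k_e = 263.5 / 0.112 = 2352.679
AUC_0→∞ = 5198.6875 + 2352.679 = 7551.3665 µg/L·h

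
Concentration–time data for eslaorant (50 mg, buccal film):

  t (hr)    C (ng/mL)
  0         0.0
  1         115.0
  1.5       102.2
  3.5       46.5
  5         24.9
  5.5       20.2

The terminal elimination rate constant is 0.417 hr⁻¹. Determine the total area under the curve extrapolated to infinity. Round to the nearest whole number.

AUC = 374 ng/mL·hr

Trapezoidal AUC_0→5.5:
  [0→1]: (0.0+115.0)/2 × 1 = 57.5
  [1→1.5]: (115.0+102.2)/2 × 0.5 = 54.3
  [1.5→3.5]: (102.2+46.5)/2 × 2 = 148.7
  [3.5→5]: (46.5+24.9)/2 × 1.5 = 53.55
  [5→5.5]: (24.9+20.2)/2 × 0.5 = 11.275
  Sum = 325.325 ng/mL·hr
Extrapolated tail: C_last / k_e = 20.2 / 0.417 = 48.441
AUC_0→∞ = 325.325 + 48.441 = 373.766 ng/mL·hr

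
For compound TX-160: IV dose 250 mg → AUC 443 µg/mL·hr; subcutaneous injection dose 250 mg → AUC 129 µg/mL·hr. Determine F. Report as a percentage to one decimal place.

F = 29.1%

F = (AUC_ev / D_ev) / (AUC_iv / D_iv)
  = (129/250) / (443/250)
  = 0.516 / 1.772 = 0.2912
  = 29.12%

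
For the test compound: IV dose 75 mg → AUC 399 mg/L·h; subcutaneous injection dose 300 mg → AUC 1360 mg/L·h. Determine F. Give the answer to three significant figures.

F = 0.852

F = (AUC_ev / D_ev) / (AUC_iv / D_iv)
  = (1360/300) / (399/75)
  = 4.53333 / 5.32 = 0.8521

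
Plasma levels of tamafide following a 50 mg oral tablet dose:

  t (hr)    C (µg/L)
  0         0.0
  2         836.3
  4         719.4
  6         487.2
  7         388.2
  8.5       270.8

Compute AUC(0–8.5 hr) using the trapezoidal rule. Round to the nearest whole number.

AUC = 4531 µg/L·hr

Trapezoidal AUC_0→8.5:
  [0→2]: (0.0+836.3)/2 × 2 = 836.3
  [2→4]: (836.3+719.4)/2 × 2 = 1555.7
  [4→6]: (719.4+487.2)/2 × 2 = 1206.6
  [6→7]: (487.2+388.2)/2 × 1 = 437.7
  [7→8.5]: (388.2+270.8)/2 × 1.5 = 494.25
  Sum = 4530.55 µg/L·hr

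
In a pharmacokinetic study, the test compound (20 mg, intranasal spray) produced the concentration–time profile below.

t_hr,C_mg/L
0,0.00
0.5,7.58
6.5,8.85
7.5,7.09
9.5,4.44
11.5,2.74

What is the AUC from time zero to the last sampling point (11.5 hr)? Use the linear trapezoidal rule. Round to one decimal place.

AUC = 77.9 mg/L·hr

Trapezoidal AUC_0→11.5:
  [0→0.5]: (0.00+7.58)/2 × 0.5 = 1.895
  [0.5→6.5]: (7.58+8.85)/2 × 6 = 49.29
  [6.5→7.5]: (8.85+7.09)/2 × 1 = 7.97
  [7.5→9.5]: (7.09+4.44)/2 × 2 = 11.53
  [9.5→11.5]: (4.44+2.74)/2 × 2 = 7.18
  Sum = 77.865 mg/L·hr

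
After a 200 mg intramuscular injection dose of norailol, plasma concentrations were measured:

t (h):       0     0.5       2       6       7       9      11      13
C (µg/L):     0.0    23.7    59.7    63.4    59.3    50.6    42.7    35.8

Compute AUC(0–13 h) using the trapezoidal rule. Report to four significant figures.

AUC = 657.7 µg/L·h

Trapezoidal AUC_0→13:
  [0→0.5]: (0.0+23.7)/2 × 0.5 = 5.925
  [0.5→2]: (23.7+59.7)/2 × 1.5 = 62.55
  [2→6]: (59.7+63.4)/2 × 4 = 246.2
  [6→7]: (63.4+59.3)/2 × 1 = 61.35
  [7→9]: (59.3+50.6)/2 × 2 = 109.9
  [9→11]: (50.6+42.7)/2 × 2 = 93.3
  [11→13]: (42.7+35.8)/2 × 2 = 78.5
  Sum = 657.725 µg/L·h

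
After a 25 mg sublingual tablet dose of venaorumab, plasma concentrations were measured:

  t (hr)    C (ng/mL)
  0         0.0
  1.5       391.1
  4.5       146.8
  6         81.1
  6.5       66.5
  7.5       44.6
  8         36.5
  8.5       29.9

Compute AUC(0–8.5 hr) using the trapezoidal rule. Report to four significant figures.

Trapezoidal AUC_0→8.5:
  [0→1.5]: (0.0+391.1)/2 × 1.5 = 293.325
  [1.5→4.5]: (391.1+146.8)/2 × 3 = 806.85
  [4.5→6]: (146.8+81.1)/2 × 1.5 = 170.925
  [6→6.5]: (81.1+66.5)/2 × 0.5 = 36.9
  [6.5→7.5]: (66.5+44.6)/2 × 1 = 55.55
  [7.5→8]: (44.6+36.5)/2 × 0.5 = 20.275
  [8→8.5]: (36.5+29.9)/2 × 0.5 = 16.6
  Sum = 1400.425 ng/mL·hr

AUC = 1400 ng/mL·hr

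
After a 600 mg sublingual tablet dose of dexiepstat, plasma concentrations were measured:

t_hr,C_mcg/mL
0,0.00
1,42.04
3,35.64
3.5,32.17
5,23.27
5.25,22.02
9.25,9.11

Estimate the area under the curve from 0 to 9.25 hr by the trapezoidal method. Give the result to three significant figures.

AUC = 225 mcg/mL·hr

Trapezoidal AUC_0→9.25:
  [0→1]: (0.00+42.04)/2 × 1 = 21.02
  [1→3]: (42.04+35.64)/2 × 2 = 77.68
  [3→3.5]: (35.64+32.17)/2 × 0.5 = 16.9525
  [3.5→5]: (32.17+23.27)/2 × 1.5 = 41.58
  [5→5.25]: (23.27+22.02)/2 × 0.25 = 5.66125
  [5.25→9.25]: (22.02+9.11)/2 × 4 = 62.26
  Sum = 225.15375 mcg/mL·hr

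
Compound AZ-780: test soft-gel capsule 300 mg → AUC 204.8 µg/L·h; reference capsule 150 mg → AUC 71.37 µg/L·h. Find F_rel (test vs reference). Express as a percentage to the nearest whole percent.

F_rel = (AUC_test/D_test) / (AUC_ref/D_ref)
      = (204.8/300) / (71.37/150)
      = 0.682667 / 0.4758 = 1.4348 = 143.48%

F_rel = 143%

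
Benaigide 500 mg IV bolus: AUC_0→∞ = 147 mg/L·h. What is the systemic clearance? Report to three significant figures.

CL = Dose_iv / AUC_0→∞
   = 500 / 147 = 3.40136 L/h

CL = 3.40 L/h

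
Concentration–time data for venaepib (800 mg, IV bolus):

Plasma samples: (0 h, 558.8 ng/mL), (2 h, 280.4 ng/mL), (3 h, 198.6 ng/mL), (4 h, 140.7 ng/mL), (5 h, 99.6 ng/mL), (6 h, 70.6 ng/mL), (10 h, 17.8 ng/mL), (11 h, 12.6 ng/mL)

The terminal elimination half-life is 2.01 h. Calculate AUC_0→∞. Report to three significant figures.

Trapezoidal AUC_0→11:
  [0→2]: (558.8+280.4)/2 × 2 = 839.2
  [2→3]: (280.4+198.6)/2 × 1 = 239.5
  [3→4]: (198.6+140.7)/2 × 1 = 169.65
  [4→5]: (140.7+99.6)/2 × 1 = 120.15
  [5→6]: (99.6+70.6)/2 × 1 = 85.1
  [6→10]: (70.6+17.8)/2 × 4 = 176.8
  [10→11]: (17.8+12.6)/2 × 1 = 15.2
  Sum = 1645.6 ng/mL·h
k_e = ln2 / t½ = 0.693147 / 2.01 = 0.3448 h^-1
Extrapolated tail: C_last / k_e = 12.6 / 0.3448 = 36.543
AUC_0→∞ = 1645.6 + 36.543 = 1682.143 ng/mL·h

AUC = 1680 ng/mL·h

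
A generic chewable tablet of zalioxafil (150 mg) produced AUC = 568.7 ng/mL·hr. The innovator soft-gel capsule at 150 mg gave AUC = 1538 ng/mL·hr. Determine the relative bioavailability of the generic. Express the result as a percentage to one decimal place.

F_rel = 37.0%

F_rel = (AUC_test/D_test) / (AUC_ref/D_ref)
      = (568.7/150) / (1538/150)
      = 3.79133 / 10.2533 = 0.3698 = 36.98%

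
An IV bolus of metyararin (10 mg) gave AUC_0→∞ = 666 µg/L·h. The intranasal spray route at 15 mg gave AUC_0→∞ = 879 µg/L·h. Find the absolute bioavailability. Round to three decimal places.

F = (AUC_ev / D_ev) / (AUC_iv / D_iv)
  = (879/15) / (666/10)
  = 58.6 / 66.6 = 0.8799

F = 0.880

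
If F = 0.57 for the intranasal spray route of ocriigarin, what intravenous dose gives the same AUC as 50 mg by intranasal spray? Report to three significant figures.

D_iv = 28.5 mg

Systemic exposure from an extravascular dose = F × D_ev, so the equivalent IV dose is F × D_ev.
D_iv = F × D_ev = 0.57 × 50 = 28.5 mg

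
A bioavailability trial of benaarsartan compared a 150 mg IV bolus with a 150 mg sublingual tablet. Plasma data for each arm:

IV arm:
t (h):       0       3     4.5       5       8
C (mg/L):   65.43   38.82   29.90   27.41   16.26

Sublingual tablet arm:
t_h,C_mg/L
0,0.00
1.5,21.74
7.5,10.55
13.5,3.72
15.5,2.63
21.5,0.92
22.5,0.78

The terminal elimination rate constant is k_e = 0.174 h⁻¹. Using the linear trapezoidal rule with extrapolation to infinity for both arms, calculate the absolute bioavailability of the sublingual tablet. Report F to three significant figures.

Trapezoidal AUC_0→8 (IV):
  [0→3]: (65.43+38.82)/2 × 3 = 156.375
  [3→4.5]: (38.82+29.90)/2 × 1.5 = 51.54
  [4.5→5]: (29.90+27.41)/2 × 0.5 = 14.3275
  [5→8]: (27.41+16.26)/2 × 3 = 65.505
  Sum = 287.7475 mg/L·h
IV tail: 16.26/0.174 = 93.448; AUC_iv,0→∞ = 287.7475 + 93.448 = 381.1955 mg/L·h
Trapezoidal AUC_0→22.5 (sublingual tablet):
  [0→1.5]: (0.00+21.74)/2 × 1.5 = 16.305
  [1.5→7.5]: (21.74+10.55)/2 × 6 = 96.87
  [7.5→13.5]: (10.55+3.72)/2 × 6 = 42.81
  [13.5→15.5]: (3.72+2.63)/2 × 2 = 6.35
  [15.5→21.5]: (2.63+0.92)/2 × 6 = 10.65
  [21.5→22.5]: (0.92+0.78)/2 × 1 = 0.85
  Sum = 173.835 mg/L·h
sublingual tablet tail: 0.78/0.174 = 4.483; AUC_ev,0→∞ = 173.835 + 4.483 = 178.318 mg/L·h
F = (AUC_ev/D_ev)/(AUC_iv/D_iv) = (178.318/150)/(381.1955/150) = 1.18879/2.5413 = 0.4678

F = 0.468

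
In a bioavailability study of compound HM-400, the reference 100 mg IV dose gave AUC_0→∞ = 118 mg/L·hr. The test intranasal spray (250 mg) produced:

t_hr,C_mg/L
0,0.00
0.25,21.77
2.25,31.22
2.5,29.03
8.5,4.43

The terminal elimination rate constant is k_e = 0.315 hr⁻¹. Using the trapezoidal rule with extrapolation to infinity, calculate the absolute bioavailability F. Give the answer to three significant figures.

Trapezoidal AUC_0→8.5 (intranasal spray):
  [0→0.25]: (0.00+21.77)/2 × 0.25 = 2.72125
  [0.25→2.25]: (21.77+31.22)/2 × 2 = 52.99
  [2.25→2.5]: (31.22+29.03)/2 × 0.25 = 7.53125
  [2.5→8.5]: (29.03+4.43)/2 × 6 = 100.38
  Sum = 163.6225 mg/L·hr
Tail: C_last/k_e = 4.43/0.315 = 14.063
AUC_0→∞ (intranasal spray) = 163.6225 + 14.063 = 177.6855 mg/L·hr
F = (AUC_ev/D_ev)/(AUC_iv/D_iv) = (177.6855/250)/(118/100) = 0.710742/1.18 = 0.6023

F = 0.602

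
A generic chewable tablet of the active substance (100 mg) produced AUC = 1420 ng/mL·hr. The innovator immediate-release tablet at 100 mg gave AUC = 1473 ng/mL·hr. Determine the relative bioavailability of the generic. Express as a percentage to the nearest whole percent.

F_rel = 96%

F_rel = (AUC_test/D_test) / (AUC_ref/D_ref)
      = (1420/100) / (1473/100)
      = 14.2 / 14.73 = 0.9640 = 96.40%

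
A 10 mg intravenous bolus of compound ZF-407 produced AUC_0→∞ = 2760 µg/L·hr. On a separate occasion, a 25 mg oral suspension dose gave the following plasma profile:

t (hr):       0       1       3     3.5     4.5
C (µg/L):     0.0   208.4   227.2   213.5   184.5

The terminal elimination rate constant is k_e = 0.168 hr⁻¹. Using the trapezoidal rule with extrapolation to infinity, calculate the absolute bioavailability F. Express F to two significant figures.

F = 0.28

Trapezoidal AUC_0→4.5 (oral suspension):
  [0→1]: (0.0+208.4)/2 × 1 = 104.2
  [1→3]: (208.4+227.2)/2 × 2 = 435.6
  [3→3.5]: (227.2+213.5)/2 × 0.5 = 110.175
  [3.5→4.5]: (213.5+184.5)/2 × 1 = 199.0
  Sum = 848.975 µg/L·hr
Tail: C_last/k_e = 184.5/0.168 = 1098.214
AUC_0→∞ (oral suspension) = 848.975 + 1098.214 = 1947.189 µg/L·hr
F = (AUC_ev/D_ev)/(AUC_iv/D_iv) = (1947.189/25)/(2760/10) = 77.88756/276 = 0.2822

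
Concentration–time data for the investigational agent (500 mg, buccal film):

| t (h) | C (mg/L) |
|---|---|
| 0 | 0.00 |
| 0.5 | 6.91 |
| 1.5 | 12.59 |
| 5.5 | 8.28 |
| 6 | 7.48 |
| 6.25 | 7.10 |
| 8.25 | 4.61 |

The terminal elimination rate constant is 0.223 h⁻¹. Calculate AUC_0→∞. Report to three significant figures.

Trapezoidal AUC_0→8.25:
  [0→0.5]: (0.00+6.91)/2 × 0.5 = 1.7275
  [0.5→1.5]: (6.91+12.59)/2 × 1 = 9.75
  [1.5→5.5]: (12.59+8.28)/2 × 4 = 41.74
  [5.5→6]: (8.28+7.48)/2 × 0.5 = 3.94
  [6→6.25]: (7.48+7.10)/2 × 0.25 = 1.8225
  [6.25→8.25]: (7.10+4.61)/2 × 2 = 11.71
  Sum = 70.69 mg/L·h
Extrapolated tail: C_last / k_e = 4.61 / 0.223 = 20.673
AUC_0→∞ = 70.69 + 20.673 = 91.363 mg/L·h

AUC = 91.4 mg/L·h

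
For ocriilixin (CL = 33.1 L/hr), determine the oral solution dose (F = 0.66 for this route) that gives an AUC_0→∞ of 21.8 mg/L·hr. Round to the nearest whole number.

Dose = CL × AUC_0→∞ / F
     = 33.1 × 21.8 / 0.66 = 1093.3 mg

Dose = 1093 mg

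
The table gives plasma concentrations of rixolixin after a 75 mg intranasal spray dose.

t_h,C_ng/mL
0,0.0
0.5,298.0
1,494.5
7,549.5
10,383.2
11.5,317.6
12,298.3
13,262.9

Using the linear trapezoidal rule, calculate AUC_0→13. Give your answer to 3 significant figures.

AUC = 5760 ng/mL·h

Trapezoidal AUC_0→13:
  [0→0.5]: (0.0+298.0)/2 × 0.5 = 74.5
  [0.5→1]: (298.0+494.5)/2 × 0.5 = 198.125
  [1→7]: (494.5+549.5)/2 × 6 = 3132.0
  [7→10]: (549.5+383.2)/2 × 3 = 1399.05
  [10→11.5]: (383.2+317.6)/2 × 1.5 = 525.6
  [11.5→12]: (317.6+298.3)/2 × 0.5 = 153.975
  [12→13]: (298.3+262.9)/2 × 1 = 280.6
  Sum = 5763.85 ng/mL·h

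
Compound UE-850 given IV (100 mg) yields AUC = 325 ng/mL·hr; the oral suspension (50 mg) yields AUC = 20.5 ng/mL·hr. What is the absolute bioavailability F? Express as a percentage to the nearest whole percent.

F = (AUC_ev / D_ev) / (AUC_iv / D_iv)
  = (20.5/50) / (325/100)
  = 0.41 / 3.25 = 0.1262
  = 12.62%

F = 13%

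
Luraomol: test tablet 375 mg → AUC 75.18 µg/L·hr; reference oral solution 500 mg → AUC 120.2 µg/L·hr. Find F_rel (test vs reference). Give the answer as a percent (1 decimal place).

F_rel = 83.4%

F_rel = (AUC_test/D_test) / (AUC_ref/D_ref)
      = (75.18/375) / (120.2/500)
      = 0.20048 / 0.2404 = 0.8339 = 83.39%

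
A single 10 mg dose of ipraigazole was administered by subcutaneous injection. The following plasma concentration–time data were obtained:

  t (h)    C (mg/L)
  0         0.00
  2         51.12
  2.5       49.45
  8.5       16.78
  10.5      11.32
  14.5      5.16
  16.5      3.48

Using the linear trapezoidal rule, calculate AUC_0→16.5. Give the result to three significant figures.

Trapezoidal AUC_0→16.5:
  [0→2]: (0.00+51.12)/2 × 2 = 51.12
  [2→2.5]: (51.12+49.45)/2 × 0.5 = 25.1425
  [2.5→8.5]: (49.45+16.78)/2 × 6 = 198.69
  [8.5→10.5]: (16.78+11.32)/2 × 2 = 28.1
  [10.5→14.5]: (11.32+5.16)/2 × 4 = 32.96
  [14.5→16.5]: (5.16+3.48)/2 × 2 = 8.64
  Sum = 344.6525 mg/L·h

AUC = 345 mg/L·h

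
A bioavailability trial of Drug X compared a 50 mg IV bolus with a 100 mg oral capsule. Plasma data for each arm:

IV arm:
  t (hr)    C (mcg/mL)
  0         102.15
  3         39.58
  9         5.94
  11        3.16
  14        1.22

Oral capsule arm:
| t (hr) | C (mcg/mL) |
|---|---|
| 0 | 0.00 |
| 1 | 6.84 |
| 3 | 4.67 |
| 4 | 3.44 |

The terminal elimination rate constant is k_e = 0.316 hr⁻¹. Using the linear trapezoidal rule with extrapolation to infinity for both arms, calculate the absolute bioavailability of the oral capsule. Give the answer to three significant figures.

Trapezoidal AUC_0→14 (IV):
  [0→3]: (102.15+39.58)/2 × 3 = 212.595
  [3→9]: (39.58+5.94)/2 × 6 = 136.56
  [9→11]: (5.94+3.16)/2 × 2 = 9.1
  [11→14]: (3.16+1.22)/2 × 3 = 6.57
  Sum = 364.825 mcg/mL·hr
IV tail: 1.22/0.316 = 3.861; AUC_iv,0→∞ = 364.825 + 3.861 = 368.686 mcg/mL·hr
Trapezoidal AUC_0→4 (oral capsule):
  [0→1]: (0.00+6.84)/2 × 1 = 3.42
  [1→3]: (6.84+4.67)/2 × 2 = 11.51
  [3→4]: (4.67+3.44)/2 × 1 = 4.055
  Sum = 18.985 mcg/mL·hr
oral capsule tail: 3.44/0.316 = 10.886; AUC_ev,0→∞ = 18.985 + 10.886 = 29.871 mcg/mL·hr
F = (AUC_ev/D_ev)/(AUC_iv/D_iv) = (29.871/100)/(368.686/50) = 0.29871/7.37372 = 0.0405

F = 0.0405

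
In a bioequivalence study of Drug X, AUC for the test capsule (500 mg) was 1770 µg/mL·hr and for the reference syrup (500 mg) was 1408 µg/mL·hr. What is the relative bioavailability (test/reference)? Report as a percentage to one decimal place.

F_rel = 125.7%

F_rel = (AUC_test/D_test) / (AUC_ref/D_ref)
      = (1770/500) / (1408/500)
      = 3.54 / 2.816 = 1.2571 = 125.71%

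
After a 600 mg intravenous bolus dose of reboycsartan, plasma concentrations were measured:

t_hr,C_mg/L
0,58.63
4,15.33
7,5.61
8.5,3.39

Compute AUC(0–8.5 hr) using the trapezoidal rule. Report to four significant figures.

AUC = 186.1 mg/L·hr

Trapezoidal AUC_0→8.5:
  [0→4]: (58.63+15.33)/2 × 4 = 147.92
  [4→7]: (15.33+5.61)/2 × 3 = 31.41
  [7→8.5]: (5.61+3.39)/2 × 1.5 = 6.75
  Sum = 186.08 mg/L·hr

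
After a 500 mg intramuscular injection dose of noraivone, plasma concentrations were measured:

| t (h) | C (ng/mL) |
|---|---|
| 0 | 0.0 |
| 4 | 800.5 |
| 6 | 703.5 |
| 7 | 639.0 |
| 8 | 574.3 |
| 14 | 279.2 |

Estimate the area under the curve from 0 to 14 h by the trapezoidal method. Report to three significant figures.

AUC = 6940 ng/mL·h

Trapezoidal AUC_0→14:
  [0→4]: (0.0+800.5)/2 × 4 = 1601.0
  [4→6]: (800.5+703.5)/2 × 2 = 1504.0
  [6→7]: (703.5+639.0)/2 × 1 = 671.25
  [7→8]: (639.0+574.3)/2 × 1 = 606.65
  [8→14]: (574.3+279.2)/2 × 6 = 2560.5
  Sum = 6943.4 ng/mL·h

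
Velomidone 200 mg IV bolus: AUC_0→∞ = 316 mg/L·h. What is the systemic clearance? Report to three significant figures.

CL = 0.633 L/h

CL = Dose_iv / AUC_0→∞
   = 200 / 316 = 0.632911 L/h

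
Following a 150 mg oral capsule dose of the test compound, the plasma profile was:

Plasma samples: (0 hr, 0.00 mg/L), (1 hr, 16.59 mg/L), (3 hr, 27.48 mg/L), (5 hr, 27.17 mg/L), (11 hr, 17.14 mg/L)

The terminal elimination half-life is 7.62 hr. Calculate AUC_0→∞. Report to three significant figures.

AUC = 428 mg/L·hr

Trapezoidal AUC_0→11:
  [0→1]: (0.00+16.59)/2 × 1 = 8.295
  [1→3]: (16.59+27.48)/2 × 2 = 44.07
  [3→5]: (27.48+27.17)/2 × 2 = 54.65
  [5→11]: (27.17+17.14)/2 × 6 = 132.93
  Sum = 239.945 mg/L·hr
k_e = ln2 / t½ = 0.693147 / 7.62 = 0.0910 hr^-1
Extrapolated tail: C_last / k_e = 17.14 / 0.091 = 188.352
AUC_0→∞ = 239.945 + 188.352 = 428.297 mg/L·hr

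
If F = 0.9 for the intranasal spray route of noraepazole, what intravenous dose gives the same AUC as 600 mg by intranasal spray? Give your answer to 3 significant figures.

D_iv = 540 mg

Systemic exposure from an extravascular dose = F × D_ev, so the equivalent IV dose is F × D_ev.
D_iv = F × D_ev = 0.9 × 600 = 540 mg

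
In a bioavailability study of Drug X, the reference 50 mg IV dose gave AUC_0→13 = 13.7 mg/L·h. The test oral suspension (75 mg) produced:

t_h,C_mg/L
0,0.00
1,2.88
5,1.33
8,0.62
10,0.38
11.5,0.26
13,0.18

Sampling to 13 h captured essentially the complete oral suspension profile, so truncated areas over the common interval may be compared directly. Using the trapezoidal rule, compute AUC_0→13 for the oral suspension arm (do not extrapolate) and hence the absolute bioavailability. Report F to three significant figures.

Trapezoidal AUC_0→13 (oral suspension):
  [0→1]: (0.00+2.88)/2 × 1 = 1.44
  [1→5]: (2.88+1.33)/2 × 4 = 8.42
  [5→8]: (1.33+0.62)/2 × 3 = 2.925
  [8→10]: (0.62+0.38)/2 × 2 = 1.0
  [10→11.5]: (0.38+0.26)/2 × 1.5 = 0.48
  [11.5→13]: (0.26+0.18)/2 × 1.5 = 0.33
  Sum = 14.595 mg/L·h
F = (AUC_ev/D_ev)/(AUC_iv/D_iv) = (14.595/75)/(13.7/50) = 0.1946/0.274 = 0.7102

F = 0.710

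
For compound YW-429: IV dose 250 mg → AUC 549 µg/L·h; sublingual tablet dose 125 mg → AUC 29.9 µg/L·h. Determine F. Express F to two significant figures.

F = (AUC_ev / D_ev) / (AUC_iv / D_iv)
  = (29.9/125) / (549/250)
  = 0.2392 / 2.196 = 0.1089

F = 0.11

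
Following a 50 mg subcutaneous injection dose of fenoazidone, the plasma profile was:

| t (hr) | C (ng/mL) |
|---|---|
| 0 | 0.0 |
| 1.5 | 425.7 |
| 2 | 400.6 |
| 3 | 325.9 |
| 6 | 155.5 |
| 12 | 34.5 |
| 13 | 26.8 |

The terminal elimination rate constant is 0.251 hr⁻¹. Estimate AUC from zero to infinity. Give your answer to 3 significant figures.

Trapezoidal AUC_0→13:
  [0→1.5]: (0.0+425.7)/2 × 1.5 = 319.275
  [1.5→2]: (425.7+400.6)/2 × 0.5 = 206.575
  [2→3]: (400.6+325.9)/2 × 1 = 363.25
  [3→6]: (325.9+155.5)/2 × 3 = 722.1
  [6→12]: (155.5+34.5)/2 × 6 = 570.0
  [12→13]: (34.5+26.8)/2 × 1 = 30.65
  Sum = 2211.85 ng/mL·hr
Extrapolated tail: C_last / k_e = 26.8 / 0.251 = 106.773
AUC_0→∞ = 2211.85 + 106.773 = 2318.623 ng/mL·hr

AUC = 2320 ng/mL·hr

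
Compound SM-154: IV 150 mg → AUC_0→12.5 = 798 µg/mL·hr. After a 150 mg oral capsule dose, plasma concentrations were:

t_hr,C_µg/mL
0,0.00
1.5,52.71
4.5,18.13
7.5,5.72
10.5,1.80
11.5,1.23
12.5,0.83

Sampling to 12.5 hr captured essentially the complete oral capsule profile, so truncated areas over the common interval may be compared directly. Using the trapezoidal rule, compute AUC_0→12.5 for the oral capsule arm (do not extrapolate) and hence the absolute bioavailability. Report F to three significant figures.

Trapezoidal AUC_0→12.5 (oral capsule):
  [0→1.5]: (0.00+52.71)/2 × 1.5 = 39.5325
  [1.5→4.5]: (52.71+18.13)/2 × 3 = 106.26
  [4.5→7.5]: (18.13+5.72)/2 × 3 = 35.775
  [7.5→10.5]: (5.72+1.80)/2 × 3 = 11.28
  [10.5→11.5]: (1.80+1.23)/2 × 1 = 1.515
  [11.5→12.5]: (1.23+0.83)/2 × 1 = 1.03
  Sum = 195.3925 µg/mL·hr
F = (AUC_ev/D_ev)/(AUC_iv/D_iv) = (195.3925/150)/(798/150) = 1.30262/5.32 = 0.2449

F = 0.245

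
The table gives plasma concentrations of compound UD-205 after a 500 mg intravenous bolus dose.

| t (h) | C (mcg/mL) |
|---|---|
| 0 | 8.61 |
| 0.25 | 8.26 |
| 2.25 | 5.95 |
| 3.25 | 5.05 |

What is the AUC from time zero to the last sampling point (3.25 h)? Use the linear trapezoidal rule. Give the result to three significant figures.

Trapezoidal AUC_0→3.25:
  [0→0.25]: (8.61+8.26)/2 × 0.25 = 2.10875
  [0.25→2.25]: (8.26+5.95)/2 × 2 = 14.21
  [2.25→3.25]: (5.95+5.05)/2 × 1 = 5.5
  Sum = 21.81875 mcg/mL·h

AUC = 21.8 mcg/mL·h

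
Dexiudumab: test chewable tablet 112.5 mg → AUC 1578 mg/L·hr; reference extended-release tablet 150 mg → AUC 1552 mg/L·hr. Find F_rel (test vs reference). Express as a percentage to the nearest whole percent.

F_rel = 136%

F_rel = (AUC_test/D_test) / (AUC_ref/D_ref)
      = (1578/112.5) / (1552/150)
      = 14.0267 / 10.3467 = 1.3557 = 135.57%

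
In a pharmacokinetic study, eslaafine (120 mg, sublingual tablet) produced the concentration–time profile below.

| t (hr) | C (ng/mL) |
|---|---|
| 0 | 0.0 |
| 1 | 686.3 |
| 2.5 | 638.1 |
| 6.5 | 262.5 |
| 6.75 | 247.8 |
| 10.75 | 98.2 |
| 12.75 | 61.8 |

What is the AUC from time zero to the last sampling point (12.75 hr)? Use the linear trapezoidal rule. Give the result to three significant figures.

AUC = 4050 ng/mL·hr

Trapezoidal AUC_0→12.75:
  [0→1]: (0.0+686.3)/2 × 1 = 343.15
  [1→2.5]: (686.3+638.1)/2 × 1.5 = 993.3
  [2.5→6.5]: (638.1+262.5)/2 × 4 = 1801.2
  [6.5→6.75]: (262.5+247.8)/2 × 0.25 = 63.7875
  [6.75→10.75]: (247.8+98.2)/2 × 4 = 692.0
  [10.75→12.75]: (98.2+61.8)/2 × 2 = 160.0
  Sum = 4053.4375 ng/mL·hr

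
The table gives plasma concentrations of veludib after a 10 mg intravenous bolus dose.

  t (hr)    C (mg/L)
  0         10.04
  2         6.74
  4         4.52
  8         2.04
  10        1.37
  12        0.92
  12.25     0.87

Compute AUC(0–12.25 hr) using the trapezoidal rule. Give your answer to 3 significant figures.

AUC = 47.1 mg/L·hr

Trapezoidal AUC_0→12.25:
  [0→2]: (10.04+6.74)/2 × 2 = 16.78
  [2→4]: (6.74+4.52)/2 × 2 = 11.26
  [4→8]: (4.52+2.04)/2 × 4 = 13.12
  [8→10]: (2.04+1.37)/2 × 2 = 3.41
  [10→12]: (1.37+0.92)/2 × 2 = 2.29
  [12→12.25]: (0.92+0.87)/2 × 0.25 = 0.22375
  Sum = 47.08375 mg/L·hr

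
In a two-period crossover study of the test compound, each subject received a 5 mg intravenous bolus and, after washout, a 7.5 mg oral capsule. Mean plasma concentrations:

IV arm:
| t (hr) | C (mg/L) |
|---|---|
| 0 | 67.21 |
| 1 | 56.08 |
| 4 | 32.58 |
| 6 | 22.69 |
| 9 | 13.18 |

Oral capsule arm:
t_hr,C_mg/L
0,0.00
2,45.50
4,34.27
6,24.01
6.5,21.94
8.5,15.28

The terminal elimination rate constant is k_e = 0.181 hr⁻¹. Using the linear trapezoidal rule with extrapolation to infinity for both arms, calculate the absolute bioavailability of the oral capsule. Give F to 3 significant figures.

F = 0.561

Trapezoidal AUC_0→9 (IV):
  [0→1]: (67.21+56.08)/2 × 1 = 61.645
  [1→4]: (56.08+32.58)/2 × 3 = 132.99
  [4→6]: (32.58+22.69)/2 × 2 = 55.27
  [6→9]: (22.69+13.18)/2 × 3 = 53.805
  Sum = 303.71 mg/L·hr
IV tail: 13.18/0.181 = 72.818; AUC_iv,0→∞ = 303.71 + 72.818 = 376.528 mg/L·hr
Trapezoidal AUC_0→8.5 (oral capsule):
  [0→2]: (0.00+45.50)/2 × 2 = 45.5
  [2→4]: (45.50+34.27)/2 × 2 = 79.77
  [4→6]: (34.27+24.01)/2 × 2 = 58.28
  [6→6.5]: (24.01+21.94)/2 × 0.5 = 11.4875
  [6.5→8.5]: (21.94+15.28)/2 × 2 = 37.22
  Sum = 232.2575 mg/L·hr
oral capsule tail: 15.28/0.181 = 84.420; AUC_ev,0→∞ = 232.2575 + 84.420 = 316.6775 mg/L·hr
F = (AUC_ev/D_ev)/(AUC_iv/D_iv) = (316.6775/7.5)/(376.528/5) = 42.2237/75.3056 = 0.5607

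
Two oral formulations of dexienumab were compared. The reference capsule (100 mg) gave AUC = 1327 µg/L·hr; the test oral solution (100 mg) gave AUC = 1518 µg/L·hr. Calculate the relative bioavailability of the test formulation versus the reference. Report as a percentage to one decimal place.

F_rel = (AUC_test/D_test) / (AUC_ref/D_ref)
      = (1518/100) / (1327/100)
      = 15.18 / 13.27 = 1.1439 = 114.39%

F_rel = 114.4%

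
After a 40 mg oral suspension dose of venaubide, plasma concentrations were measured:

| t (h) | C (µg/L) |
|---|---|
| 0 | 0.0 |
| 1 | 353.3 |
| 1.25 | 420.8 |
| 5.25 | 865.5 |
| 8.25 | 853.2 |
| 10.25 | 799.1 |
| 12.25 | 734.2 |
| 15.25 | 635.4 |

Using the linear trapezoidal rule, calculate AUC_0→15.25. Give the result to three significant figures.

Trapezoidal AUC_0→15.25:
  [0→1]: (0.0+353.3)/2 × 1 = 176.65
  [1→1.25]: (353.3+420.8)/2 × 0.25 = 96.7625
  [1.25→5.25]: (420.8+865.5)/2 × 4 = 2572.6
  [5.25→8.25]: (865.5+853.2)/2 × 3 = 2578.05
  [8.25→10.25]: (853.2+799.1)/2 × 2 = 1652.3
  [10.25→12.25]: (799.1+734.2)/2 × 2 = 1533.3
  [12.25→15.25]: (734.2+635.4)/2 × 3 = 2054.4
  Sum = 10664.0625 µg/L·h

AUC = 10700 µg/L·h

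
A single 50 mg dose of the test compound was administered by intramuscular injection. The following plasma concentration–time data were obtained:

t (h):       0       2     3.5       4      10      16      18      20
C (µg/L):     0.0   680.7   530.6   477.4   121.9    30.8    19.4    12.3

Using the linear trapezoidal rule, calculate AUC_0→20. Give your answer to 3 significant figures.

Trapezoidal AUC_0→20:
  [0→2]: (0.0+680.7)/2 × 2 = 680.7
  [2→3.5]: (680.7+530.6)/2 × 1.5 = 908.475
  [3.5→4]: (530.6+477.4)/2 × 0.5 = 252.0
  [4→10]: (477.4+121.9)/2 × 6 = 1797.9
  [10→16]: (121.9+30.8)/2 × 6 = 458.1
  [16→18]: (30.8+19.4)/2 × 2 = 50.2
  [18→20]: (19.4+12.3)/2 × 2 = 31.7
  Sum = 4179.075 µg/L·h

AUC = 4180 µg/L·h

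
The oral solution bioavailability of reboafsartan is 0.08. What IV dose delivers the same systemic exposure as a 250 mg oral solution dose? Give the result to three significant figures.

Systemic exposure from an extravascular dose = F × D_ev, so the equivalent IV dose is F × D_ev.
D_iv = F × D_ev = 0.08 × 250 = 20 mg

D_iv = 20.0 mg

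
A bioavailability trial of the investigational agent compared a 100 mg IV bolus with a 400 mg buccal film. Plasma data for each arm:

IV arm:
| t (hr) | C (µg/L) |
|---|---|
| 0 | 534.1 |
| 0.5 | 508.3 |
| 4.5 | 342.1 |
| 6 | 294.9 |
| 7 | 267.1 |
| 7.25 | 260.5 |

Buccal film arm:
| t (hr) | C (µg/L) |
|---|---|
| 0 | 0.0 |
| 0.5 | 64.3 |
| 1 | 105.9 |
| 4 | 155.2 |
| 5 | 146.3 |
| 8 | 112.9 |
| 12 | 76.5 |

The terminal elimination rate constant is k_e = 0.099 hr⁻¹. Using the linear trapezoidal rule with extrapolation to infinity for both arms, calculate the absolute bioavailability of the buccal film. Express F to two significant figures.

F = 0.099

Trapezoidal AUC_0→7.25 (IV):
  [0→0.5]: (534.1+508.3)/2 × 0.5 = 260.6
  [0.5→4.5]: (508.3+342.1)/2 × 4 = 1700.8
  [4.5→6]: (342.1+294.9)/2 × 1.5 = 477.75
  [6→7]: (294.9+267.1)/2 × 1 = 281.0
  [7→7.25]: (267.1+260.5)/2 × 0.25 = 65.95
  Sum = 2786.1 µg/L·hr
IV tail: 260.5/0.099 = 2631.313; AUC_iv,0→∞ = 2786.1 + 2631.313 = 5417.413 µg/L·hr
Trapezoidal AUC_0→12 (buccal film):
  [0→0.5]: (0.0+64.3)/2 × 0.5 = 16.075
  [0.5→1]: (64.3+105.9)/2 × 0.5 = 42.55
  [1→4]: (105.9+155.2)/2 × 3 = 391.65
  [4→5]: (155.2+146.3)/2 × 1 = 150.75
  [5→8]: (146.3+112.9)/2 × 3 = 388.8
  [8→12]: (112.9+76.5)/2 × 4 = 378.8
  Sum = 1368.625 µg/L·hr
buccal film tail: 76.5/0.099 = 772.727; AUC_ev,0→∞ = 1368.625 + 772.727 = 2141.352 µg/L·hr
F = (AUC_ev/D_ev)/(AUC_iv/D_iv) = (2141.352/400)/(5417.413/100) = 5.35338/54.17413 = 0.0988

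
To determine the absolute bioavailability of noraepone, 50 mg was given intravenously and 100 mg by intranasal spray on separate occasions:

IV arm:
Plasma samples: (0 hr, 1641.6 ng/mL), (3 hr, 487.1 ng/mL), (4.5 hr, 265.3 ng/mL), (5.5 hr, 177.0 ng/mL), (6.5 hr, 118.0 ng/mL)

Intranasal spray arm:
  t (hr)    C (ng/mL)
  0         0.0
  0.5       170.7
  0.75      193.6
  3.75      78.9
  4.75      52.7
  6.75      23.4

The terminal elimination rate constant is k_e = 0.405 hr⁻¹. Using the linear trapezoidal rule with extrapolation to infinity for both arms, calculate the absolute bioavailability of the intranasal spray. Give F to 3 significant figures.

Trapezoidal AUC_0→6.5 (IV):
  [0→3]: (1641.6+487.1)/2 × 3 = 3193.05
  [3→4.5]: (487.1+265.3)/2 × 1.5 = 564.3
  [4.5→5.5]: (265.3+177.0)/2 × 1 = 221.15
  [5.5→6.5]: (177.0+118.0)/2 × 1 = 147.5
  Sum = 4126.0 ng/mL·hr
IV tail: 118.0/0.405 = 291.358; AUC_iv,0→∞ = 4126.0 + 291.358 = 4417.358 ng/mL·hr
Trapezoidal AUC_0→6.75 (intranasal spray):
  [0→0.5]: (0.0+170.7)/2 × 0.5 = 42.675
  [0.5→0.75]: (170.7+193.6)/2 × 0.25 = 45.5375
  [0.75→3.75]: (193.6+78.9)/2 × 3 = 408.75
  [3.75→4.75]: (78.9+52.7)/2 × 1 = 65.8
  [4.75→6.75]: (52.7+23.4)/2 × 2 = 76.1
  Sum = 638.8625 ng/mL·hr
intranasal spray tail: 23.4/0.405 = 57.778; AUC_ev,0→∞ = 638.8625 + 57.778 = 696.6405 ng/mL·hr
F = (AUC_ev/D_ev)/(AUC_iv/D_iv) = (696.6405/100)/(4417.358/50) = 6.966405/88.34716 = 0.0789

F = 0.0789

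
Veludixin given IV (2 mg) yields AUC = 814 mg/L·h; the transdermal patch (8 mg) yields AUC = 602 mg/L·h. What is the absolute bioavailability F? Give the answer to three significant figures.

F = 0.185

F = (AUC_ev / D_ev) / (AUC_iv / D_iv)
  = (602/8) / (814/2)
  = 75.25 / 407 = 0.1849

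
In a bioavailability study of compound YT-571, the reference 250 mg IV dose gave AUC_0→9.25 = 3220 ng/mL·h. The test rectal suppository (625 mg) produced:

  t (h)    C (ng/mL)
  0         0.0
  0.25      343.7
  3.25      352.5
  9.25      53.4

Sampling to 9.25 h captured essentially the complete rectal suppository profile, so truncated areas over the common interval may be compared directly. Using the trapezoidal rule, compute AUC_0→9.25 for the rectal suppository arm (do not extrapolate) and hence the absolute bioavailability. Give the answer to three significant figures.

Trapezoidal AUC_0→9.25 (rectal suppository):
  [0→0.25]: (0.0+343.7)/2 × 0.25 = 42.9625
  [0.25→3.25]: (343.7+352.5)/2 × 3 = 1044.3
  [3.25→9.25]: (352.5+53.4)/2 × 6 = 1217.7
  Sum = 2304.9625 ng/mL·h
F = (AUC_ev/D_ev)/(AUC_iv/D_iv) = (2304.9625/625)/(3220/250) = 3.68794/12.88 = 0.2863

F = 0.286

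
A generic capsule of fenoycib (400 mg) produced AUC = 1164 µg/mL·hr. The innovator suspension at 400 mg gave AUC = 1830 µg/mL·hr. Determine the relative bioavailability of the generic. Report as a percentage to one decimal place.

F_rel = 63.6%

F_rel = (AUC_test/D_test) / (AUC_ref/D_ref)
      = (1164/400) / (1830/400)
      = 2.91 / 4.575 = 0.6361 = 63.61%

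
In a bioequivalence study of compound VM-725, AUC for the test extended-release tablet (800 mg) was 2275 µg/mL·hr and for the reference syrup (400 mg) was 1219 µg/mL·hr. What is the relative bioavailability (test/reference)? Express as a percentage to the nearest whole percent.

F_rel = 93%

F_rel = (AUC_test/D_test) / (AUC_ref/D_ref)
      = (2275/800) / (1219/400)
      = 2.84375 / 3.0475 = 0.9331 = 93.31%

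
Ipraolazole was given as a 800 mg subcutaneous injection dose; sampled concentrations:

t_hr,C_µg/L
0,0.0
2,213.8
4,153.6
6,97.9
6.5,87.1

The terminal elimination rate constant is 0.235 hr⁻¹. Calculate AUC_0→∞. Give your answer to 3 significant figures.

Trapezoidal AUC_0→6.5:
  [0→2]: (0.0+213.8)/2 × 2 = 213.8
  [2→4]: (213.8+153.6)/2 × 2 = 367.4
  [4→6]: (153.6+97.9)/2 × 2 = 251.5
  [6→6.5]: (97.9+87.1)/2 × 0.5 = 46.25
  Sum = 878.95 µg/L·hr
Extrapolated tail: C_last / k_e = 87.1 / 0.235 = 370.638
AUC_0→∞ = 878.95 + 370.638 = 1249.588 µg/L·hr

AUC = 1250 µg/L·hr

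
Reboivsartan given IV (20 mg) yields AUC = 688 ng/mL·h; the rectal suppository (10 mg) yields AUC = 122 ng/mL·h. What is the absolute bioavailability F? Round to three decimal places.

F = 0.355

F = (AUC_ev / D_ev) / (AUC_iv / D_iv)
  = (122/10) / (688/20)
  = 12.2 / 34.4 = 0.3547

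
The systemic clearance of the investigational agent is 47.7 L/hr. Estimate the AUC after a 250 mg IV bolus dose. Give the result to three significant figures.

AUC = 5.24 mg/L·hr

AUC_0→∞ = Dose_iv / CL
        = 250 / 47.7 = 5.24109 mg/L·hr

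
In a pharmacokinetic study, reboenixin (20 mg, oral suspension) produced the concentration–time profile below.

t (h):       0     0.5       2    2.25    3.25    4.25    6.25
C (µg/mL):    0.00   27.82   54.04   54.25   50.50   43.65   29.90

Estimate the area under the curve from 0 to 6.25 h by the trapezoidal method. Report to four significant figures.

AUC = 254.9 µg/mL·h

Trapezoidal AUC_0→6.25:
  [0→0.5]: (0.00+27.82)/2 × 0.5 = 6.955
  [0.5→2]: (27.82+54.04)/2 × 1.5 = 61.395
  [2→2.25]: (54.04+54.25)/2 × 0.25 = 13.53625
  [2.25→3.25]: (54.25+50.50)/2 × 1 = 52.375
  [3.25→4.25]: (50.50+43.65)/2 × 1 = 47.075
  [4.25→6.25]: (43.65+29.90)/2 × 2 = 73.55
  Sum = 254.88625 µg/mL·h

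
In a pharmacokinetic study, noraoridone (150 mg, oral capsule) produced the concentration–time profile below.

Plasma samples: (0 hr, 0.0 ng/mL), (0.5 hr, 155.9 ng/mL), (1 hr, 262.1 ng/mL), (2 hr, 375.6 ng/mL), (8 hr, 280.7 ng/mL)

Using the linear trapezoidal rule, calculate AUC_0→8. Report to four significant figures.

AUC = 2431 ng/mL·hr

Trapezoidal AUC_0→8:
  [0→0.5]: (0.0+155.9)/2 × 0.5 = 38.975
  [0.5→1]: (155.9+262.1)/2 × 0.5 = 104.5
  [1→2]: (262.1+375.6)/2 × 1 = 318.85
  [2→8]: (375.6+280.7)/2 × 6 = 1968.9
  Sum = 2431.225 ng/mL·hr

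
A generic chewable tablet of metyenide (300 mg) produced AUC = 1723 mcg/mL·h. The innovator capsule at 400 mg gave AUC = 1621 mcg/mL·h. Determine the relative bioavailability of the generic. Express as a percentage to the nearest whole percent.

F_rel = 142%

F_rel = (AUC_test/D_test) / (AUC_ref/D_ref)
      = (1723/300) / (1621/400)
      = 5.74333 / 4.0525 = 1.4172 = 141.72%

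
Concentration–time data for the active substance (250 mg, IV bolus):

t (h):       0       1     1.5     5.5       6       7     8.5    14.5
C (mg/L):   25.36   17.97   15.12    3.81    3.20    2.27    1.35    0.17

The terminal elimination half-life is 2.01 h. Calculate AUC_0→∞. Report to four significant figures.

Trapezoidal AUC_0→14.5:
  [0→1]: (25.36+17.97)/2 × 1 = 21.665
  [1→1.5]: (17.97+15.12)/2 × 0.5 = 8.2725
  [1.5→5.5]: (15.12+3.81)/2 × 4 = 37.86
  [5.5→6]: (3.81+3.20)/2 × 0.5 = 1.7525
  [6→7]: (3.20+2.27)/2 × 1 = 2.735
  [7→8.5]: (2.27+1.35)/2 × 1.5 = 2.715
  [8.5→14.5]: (1.35+0.17)/2 × 6 = 4.56
  Sum = 79.56 mg/L·h
k_e = ln2 / t½ = 0.693147 / 2.01 = 0.3448 h^-1
Extrapolated tail: C_last / k_e = 0.17 / 0.3448 = 0.493
AUC_0→∞ = 79.56 + 0.493 = 80.053 mg/L·h

AUC = 80.05 mg/L·h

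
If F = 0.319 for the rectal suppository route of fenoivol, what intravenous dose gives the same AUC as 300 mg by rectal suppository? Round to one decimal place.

Systemic exposure from an extravascular dose = F × D_ev, so the equivalent IV dose is F × D_ev.
D_iv = F × D_ev = 0.319 × 300 = 95.7 mg

D_iv = 95.7 mg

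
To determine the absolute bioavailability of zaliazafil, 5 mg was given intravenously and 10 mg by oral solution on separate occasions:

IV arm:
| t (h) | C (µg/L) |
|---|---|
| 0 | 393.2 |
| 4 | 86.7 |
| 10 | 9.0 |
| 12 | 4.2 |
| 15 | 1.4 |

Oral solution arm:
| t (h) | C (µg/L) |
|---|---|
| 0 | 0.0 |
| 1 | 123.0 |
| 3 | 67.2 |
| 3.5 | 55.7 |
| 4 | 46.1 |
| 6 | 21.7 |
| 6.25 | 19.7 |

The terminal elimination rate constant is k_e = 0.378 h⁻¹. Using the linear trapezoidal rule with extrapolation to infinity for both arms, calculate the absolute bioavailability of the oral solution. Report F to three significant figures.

F = 0.170

Trapezoidal AUC_0→15 (IV):
  [0→4]: (393.2+86.7)/2 × 4 = 959.8
  [4→10]: (86.7+9.0)/2 × 6 = 287.1
  [10→12]: (9.0+4.2)/2 × 2 = 13.2
  [12→15]: (4.2+1.4)/2 × 3 = 8.4
  Sum = 1268.5 µg/L·h
IV tail: 1.4/0.378 = 3.704; AUC_iv,0→∞ = 1268.5 + 3.704 = 1272.204 µg/L·h
Trapezoidal AUC_0→6.25 (oral solution):
  [0→1]: (0.0+123.0)/2 × 1 = 61.5
  [1→3]: (123.0+67.2)/2 × 2 = 190.2
  [3→3.5]: (67.2+55.7)/2 × 0.5 = 30.725
  [3.5→4]: (55.7+46.1)/2 × 0.5 = 25.45
  [4→6]: (46.1+21.7)/2 × 2 = 67.8
  [6→6.25]: (21.7+19.7)/2 × 0.25 = 5.175
  Sum = 380.85 µg/L·h
oral solution tail: 19.7/0.378 = 52.116; AUC_ev,0→∞ = 380.85 + 52.116 = 432.966 µg/L·h
F = (AUC_ev/D_ev)/(AUC_iv/D_iv) = (432.966/10)/(1272.204/5) = 43.2966/254.4408 = 0.1702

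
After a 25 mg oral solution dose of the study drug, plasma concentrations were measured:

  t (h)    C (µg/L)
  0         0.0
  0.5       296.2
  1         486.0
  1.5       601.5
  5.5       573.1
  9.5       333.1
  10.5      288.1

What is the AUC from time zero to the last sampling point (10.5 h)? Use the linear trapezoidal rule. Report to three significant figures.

Trapezoidal AUC_0→10.5:
  [0→0.5]: (0.0+296.2)/2 × 0.5 = 74.05
  [0.5→1]: (296.2+486.0)/2 × 0.5 = 195.55
  [1→1.5]: (486.0+601.5)/2 × 0.5 = 271.875
  [1.5→5.5]: (601.5+573.1)/2 × 4 = 2349.2
  [5.5→9.5]: (573.1+333.1)/2 × 4 = 1812.4
  [9.5→10.5]: (333.1+288.1)/2 × 1 = 310.6
  Sum = 5013.675 µg/L·h

AUC = 5010 µg/L·h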